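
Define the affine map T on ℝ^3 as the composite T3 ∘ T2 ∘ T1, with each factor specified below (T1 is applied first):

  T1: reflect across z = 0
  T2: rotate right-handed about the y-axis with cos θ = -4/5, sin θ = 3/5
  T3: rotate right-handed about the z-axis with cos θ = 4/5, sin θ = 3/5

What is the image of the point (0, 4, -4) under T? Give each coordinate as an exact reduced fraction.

T1 reflect across z = 0: (0, 4, -4) → (0, 4, 4)
T2 rotate right-handed about the y-axis with cos θ = -4/5, sin θ = 3/5: (0, 4, 4) → (12/5, 4, -16/5)
T3 rotate right-handed about the z-axis with cos θ = 4/5, sin θ = 3/5: (12/5, 4, -16/5) → (-12/25, 116/25, -16/5)

T(p) = (-12/25, 116/25, -16/5)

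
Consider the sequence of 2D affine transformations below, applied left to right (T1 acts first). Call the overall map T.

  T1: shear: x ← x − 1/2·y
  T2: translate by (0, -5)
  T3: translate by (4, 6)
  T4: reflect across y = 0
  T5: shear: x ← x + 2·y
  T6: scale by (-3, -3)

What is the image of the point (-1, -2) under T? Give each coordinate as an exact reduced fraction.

T(p) = (-18, -3)

T1 shear: x ← x − 1/2·y: (-1, -2) → (0, -2)
T2 translate by (0, -5): (0, -2) → (0, -7)
T3 translate by (4, 6): (0, -7) → (4, -1)
T4 reflect across y = 0: (4, -1) → (4, 1)
T5 shear: x ← x + 2·y: (4, 1) → (6, 1)
T6 scale by (-3, -3): (6, 1) → (-18, -3)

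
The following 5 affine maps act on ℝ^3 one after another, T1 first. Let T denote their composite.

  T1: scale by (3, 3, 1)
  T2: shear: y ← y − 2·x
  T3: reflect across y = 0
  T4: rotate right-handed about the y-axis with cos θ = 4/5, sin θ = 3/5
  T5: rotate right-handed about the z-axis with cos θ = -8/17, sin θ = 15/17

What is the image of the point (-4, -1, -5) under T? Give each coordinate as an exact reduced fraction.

T1 scale by (3, 3, 1): (-4, -1, -5) → (-12, -3, -5)
T2 shear: y ← y − 2·x: (-12, -3, -5) → (-12, 21, -5)
T3 reflect across y = 0: (-12, 21, -5) → (-12, -21, -5)
T4 rotate right-handed about the y-axis with cos θ = 4/5, sin θ = 3/5: (-12, -21, -5) → (-63/5, -21, 16/5)
T5 rotate right-handed about the z-axis with cos θ = -8/17, sin θ = 15/17: (-63/5, -21, 16/5) → (2079/85, -21/17, 16/5)

T(p) = (2079/85, -21/17, 16/5)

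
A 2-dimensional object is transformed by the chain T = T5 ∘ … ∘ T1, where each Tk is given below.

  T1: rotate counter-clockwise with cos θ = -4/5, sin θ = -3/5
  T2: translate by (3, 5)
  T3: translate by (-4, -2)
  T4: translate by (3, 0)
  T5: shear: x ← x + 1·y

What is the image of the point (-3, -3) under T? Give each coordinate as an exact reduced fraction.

T1 rotate counter-clockwise with cos θ = -4/5, sin θ = -3/5: (-3, -3) → (3/5, 21/5)
T2 translate by (3, 5): (3/5, 21/5) → (18/5, 46/5)
T3 translate by (-4, -2): (18/5, 46/5) → (-2/5, 36/5)
T4 translate by (3, 0): (-2/5, 36/5) → (13/5, 36/5)
T5 shear: x ← x + 1·y: (13/5, 36/5) → (49/5, 36/5)

T(p) = (49/5, 36/5)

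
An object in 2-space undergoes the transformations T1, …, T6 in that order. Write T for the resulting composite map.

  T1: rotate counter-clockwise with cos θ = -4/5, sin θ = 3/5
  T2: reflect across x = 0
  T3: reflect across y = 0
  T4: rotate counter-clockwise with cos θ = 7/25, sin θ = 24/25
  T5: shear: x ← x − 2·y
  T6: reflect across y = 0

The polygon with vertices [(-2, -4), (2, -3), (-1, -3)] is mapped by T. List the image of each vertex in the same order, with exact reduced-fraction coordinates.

image vertices: (48/5, 22/5), (29/5, 6/5), (7, 3)

T1 rotate counter-clockwise with cos θ = -4/5, sin θ = 3/5: (-2, -4) → (4, 2); (2, -3) → (1/5, 18/5); (-1, -3) → (13/5, 9/5)
T2 reflect across x = 0: (4, 2) → (-4, 2); (1/5, 18/5) → (-1/5, 18/5); (13/5, 9/5) → (-13/5, 9/5)
T3 reflect across y = 0: (-4, 2) → (-4, -2); (-1/5, 18/5) → (-1/5, -18/5); (-13/5, 9/5) → (-13/5, -9/5)
T4 rotate counter-clockwise with cos θ = 7/25, sin θ = 24/25: (-4, -2) → (4/5, -22/5); (-1/5, -18/5) → (17/5, -6/5); (-13/5, -9/5) → (1, -3)
T5 shear: x ← x − 2·y: (4/5, -22/5) → (48/5, -22/5); (17/5, -6/5) → (29/5, -6/5); (1, -3) → (7, -3)
T6 reflect across y = 0: (48/5, -22/5) → (48/5, 22/5); (29/5, -6/5) → (29/5, 6/5); (7, -3) → (7, 3)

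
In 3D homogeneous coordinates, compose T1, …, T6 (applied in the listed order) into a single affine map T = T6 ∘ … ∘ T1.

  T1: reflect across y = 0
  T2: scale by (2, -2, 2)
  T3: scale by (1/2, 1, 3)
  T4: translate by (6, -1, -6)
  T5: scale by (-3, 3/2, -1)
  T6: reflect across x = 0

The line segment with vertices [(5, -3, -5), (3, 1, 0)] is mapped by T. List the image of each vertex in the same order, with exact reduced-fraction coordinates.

image vertices: (33, -21/2, 36), (27, 3/2, 6)

T1 reflect across y = 0: (5, -3, -5) → (5, 3, -5); (3, 1, 0) → (3, -1, 0)
T2 scale by (2, -2, 2): (5, 3, -5) → (10, -6, -10); (3, -1, 0) → (6, 2, 0)
T3 scale by (1/2, 1, 3): (10, -6, -10) → (5, -6, -30); (6, 2, 0) → (3, 2, 0)
T4 translate by (6, -1, -6): (5, -6, -30) → (11, -7, -36); (3, 2, 0) → (9, 1, -6)
T5 scale by (-3, 3/2, -1): (11, -7, -36) → (-33, -21/2, 36); (9, 1, -6) → (-27, 3/2, 6)
T6 reflect across x = 0: (-33, -21/2, 36) → (33, -21/2, 36); (-27, 3/2, 6) → (27, 3/2, 6)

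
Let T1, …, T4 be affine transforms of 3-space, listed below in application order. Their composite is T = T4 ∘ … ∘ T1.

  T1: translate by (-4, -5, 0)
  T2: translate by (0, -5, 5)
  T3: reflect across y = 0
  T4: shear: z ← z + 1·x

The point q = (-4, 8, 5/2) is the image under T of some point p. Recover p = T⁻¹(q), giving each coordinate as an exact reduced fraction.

p = (0, 2, 3/2)

T1 = [1 0 0 -4; 0 1 0 -5; 0 0 1 0; 0 0 0 1]
T2·T1 = [1 0 0 -4; 0 1 0 -10; 0 0 1 5; 0 0 0 1]
T3·…·T1 = [1 0 0 -4; 0 -1 0 10; 0 0 1 5; 0 0 0 1]
T4·…·T1 = [1 0 0 -4; 0 -1 0 10; 1 0 1 1; 0 0 0 1]
det M = -1; M⁻¹ = [1 0 0 4; 0 -1 0 10; -1 0 1 -5; 0 0 0 1]
M⁻¹ · (-4, 8, 5/2)ᵀ = (0, 2, 3/2)ᵀ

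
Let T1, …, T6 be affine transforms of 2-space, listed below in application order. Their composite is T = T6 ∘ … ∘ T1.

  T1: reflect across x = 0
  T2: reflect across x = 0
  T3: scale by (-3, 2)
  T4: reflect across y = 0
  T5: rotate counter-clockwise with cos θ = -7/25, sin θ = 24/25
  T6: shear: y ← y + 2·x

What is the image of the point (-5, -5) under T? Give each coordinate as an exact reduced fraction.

T1 reflect across x = 0: (-5, -5) → (5, -5)
T2 reflect across x = 0: (5, -5) → (-5, -5)
T3 scale by (-3, 2): (-5, -5) → (15, -10)
T4 reflect across y = 0: (15, -10) → (15, 10)
T5 rotate counter-clockwise with cos θ = -7/25, sin θ = 24/25: (15, 10) → (-69/5, 58/5)
T6 shear: y ← y + 2·x: (-69/5, 58/5) → (-69/5, -16)

T(p) = (-69/5, -16)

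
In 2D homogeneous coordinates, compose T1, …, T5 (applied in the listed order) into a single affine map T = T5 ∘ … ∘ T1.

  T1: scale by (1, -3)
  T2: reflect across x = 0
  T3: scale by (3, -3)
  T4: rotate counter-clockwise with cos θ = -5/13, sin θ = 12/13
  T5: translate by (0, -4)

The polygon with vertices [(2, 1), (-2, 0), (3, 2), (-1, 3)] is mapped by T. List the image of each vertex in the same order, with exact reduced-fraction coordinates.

image vertices: (-6, -13), (-30/13, 20/13), (-171/13, -250/13), (-339/13, -151/13)

T1 scale by (1, -3): (2, 1) → (2, -3); (-2, 0) → (-2, 0); (3, 2) → (3, -6); (-1, 3) → (-1, -9)
T2 reflect across x = 0: (2, -3) → (-2, -3); (-2, 0) → (2, 0); (3, -6) → (-3, -6); (-1, -9) → (1, -9)
T3 scale by (3, -3): (-2, -3) → (-6, 9); (2, 0) → (6, 0); (-3, -6) → (-9, 18); (1, -9) → (3, 27)
T4 rotate counter-clockwise with cos θ = -5/13, sin θ = 12/13: (-6, 9) → (-6, -9); (6, 0) → (-30/13, 72/13); (-9, 18) → (-171/13, -198/13); (3, 27) → (-339/13, -99/13)
T5 translate by (0, -4): (-6, -9) → (-6, -13); (-30/13, 72/13) → (-30/13, 20/13); (-171/13, -198/13) → (-171/13, -250/13); (-339/13, -99/13) → (-339/13, -151/13)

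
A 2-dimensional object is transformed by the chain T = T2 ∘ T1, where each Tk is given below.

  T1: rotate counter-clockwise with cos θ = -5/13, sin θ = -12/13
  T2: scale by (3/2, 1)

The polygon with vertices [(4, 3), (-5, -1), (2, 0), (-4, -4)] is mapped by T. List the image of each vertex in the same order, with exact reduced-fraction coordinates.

T1 rotate counter-clockwise with cos θ = -5/13, sin θ = -12/13: (4, 3) → (16/13, -63/13); (-5, -1) → (1, 5); (2, 0) → (-10/13, -24/13); (-4, -4) → (-28/13, 68/13)
T2 scale by (3/2, 1): (16/13, -63/13) → (24/13, -63/13); (1, 5) → (3/2, 5); (-10/13, -24/13) → (-15/13, -24/13); (-28/13, 68/13) → (-42/13, 68/13)

image vertices: (24/13, -63/13), (3/2, 5), (-15/13, -24/13), (-42/13, 68/13)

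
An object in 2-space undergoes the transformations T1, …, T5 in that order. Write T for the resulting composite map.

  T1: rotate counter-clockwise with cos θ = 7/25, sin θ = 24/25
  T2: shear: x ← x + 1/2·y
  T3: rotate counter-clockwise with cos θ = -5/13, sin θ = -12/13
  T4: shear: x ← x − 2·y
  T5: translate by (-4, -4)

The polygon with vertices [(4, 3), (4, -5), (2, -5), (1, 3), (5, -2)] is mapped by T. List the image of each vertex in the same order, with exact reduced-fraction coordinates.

image vertices: (3099/650, -2059/325), (6867/650, -3747/325), (3311/650, -3051/325), (-447/130, -203/65), (3616/325, -3462/325)

T1 rotate counter-clockwise with cos θ = 7/25, sin θ = 24/25: (4, 3) → (-44/25, 117/25); (4, -5) → (148/25, 61/25); (2, -5) → (134/25, 13/25); (1, 3) → (-13/5, 9/5); (5, -2) → (83/25, 106/25)
T2 shear: x ← x + 1/2·y: (-44/25, 117/25) → (29/50, 117/25); (148/25, 61/25) → (357/50, 61/25); (134/25, 13/25) → (281/50, 13/25); (-13/5, 9/5) → (-17/10, 9/5); (83/25, 106/25) → (136/25, 106/25)
T3 rotate counter-clockwise with cos θ = -5/13, sin θ = -12/13: (29/50, 117/25) → (2663/650, -759/325); (357/50, 61/25) → (-321/650, -2447/325); (281/50, 13/25) → (-1093/650, -1751/325); (-17/10, 9/5) → (301/130, 57/65); (136/25, 106/25) → (592/325, -2162/325)
T4 shear: x ← x − 2·y: (2663/650, -759/325) → (5699/650, -759/325); (-321/650, -2447/325) → (9467/650, -2447/325); (-1093/650, -1751/325) → (5911/650, -1751/325); (301/130, 57/65) → (73/130, 57/65); (592/325, -2162/325) → (4916/325, -2162/325)
T5 translate by (-4, -4): (5699/650, -759/325) → (3099/650, -2059/325); (9467/650, -2447/325) → (6867/650, -3747/325); (5911/650, -1751/325) → (3311/650, -3051/325); (73/130, 57/65) → (-447/130, -203/65); (4916/325, -2162/325) → (3616/325, -3462/325)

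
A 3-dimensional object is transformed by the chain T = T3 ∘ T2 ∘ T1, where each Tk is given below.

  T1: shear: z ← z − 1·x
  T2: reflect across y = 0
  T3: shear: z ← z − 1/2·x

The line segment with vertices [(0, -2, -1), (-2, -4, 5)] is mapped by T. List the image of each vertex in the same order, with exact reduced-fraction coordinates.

image vertices: (0, 2, -1), (-2, 4, 8)

T1 shear: z ← z − 1·x: (0, -2, -1) → (0, -2, -1); (-2, -4, 5) → (-2, -4, 7)
T2 reflect across y = 0: (0, -2, -1) → (0, 2, -1); (-2, -4, 7) → (-2, 4, 7)
T3 shear: z ← z − 1/2·x: (0, 2, -1) → (0, 2, -1); (-2, 4, 7) → (-2, 4, 8)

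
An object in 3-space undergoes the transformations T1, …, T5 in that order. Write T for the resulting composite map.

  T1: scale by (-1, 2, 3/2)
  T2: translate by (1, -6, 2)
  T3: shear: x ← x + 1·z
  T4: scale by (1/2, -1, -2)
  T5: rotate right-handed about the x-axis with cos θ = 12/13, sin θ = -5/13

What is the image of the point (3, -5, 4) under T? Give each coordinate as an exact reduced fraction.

T(p) = (3, 112/13, -272/13)

T1 scale by (-1, 2, 3/2): (3, -5, 4) → (-3, -10, 6)
T2 translate by (1, -6, 2): (-3, -10, 6) → (-2, -16, 8)
T3 shear: x ← x + 1·z: (-2, -16, 8) → (6, -16, 8)
T4 scale by (1/2, -1, -2): (6, -16, 8) → (3, 16, -16)
T5 rotate right-handed about the x-axis with cos θ = 12/13, sin θ = -5/13: (3, 16, -16) → (3, 112/13, -272/13)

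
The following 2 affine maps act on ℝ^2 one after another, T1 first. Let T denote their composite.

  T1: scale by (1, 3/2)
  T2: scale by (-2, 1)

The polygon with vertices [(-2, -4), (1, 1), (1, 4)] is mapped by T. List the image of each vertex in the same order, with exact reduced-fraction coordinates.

T1 scale by (1, 3/2): (-2, -4) → (-2, -6); (1, 1) → (1, 3/2); (1, 4) → (1, 6)
T2 scale by (-2, 1): (-2, -6) → (4, -6); (1, 3/2) → (-2, 3/2); (1, 6) → (-2, 6)

image vertices: (4, -6), (-2, 3/2), (-2, 6)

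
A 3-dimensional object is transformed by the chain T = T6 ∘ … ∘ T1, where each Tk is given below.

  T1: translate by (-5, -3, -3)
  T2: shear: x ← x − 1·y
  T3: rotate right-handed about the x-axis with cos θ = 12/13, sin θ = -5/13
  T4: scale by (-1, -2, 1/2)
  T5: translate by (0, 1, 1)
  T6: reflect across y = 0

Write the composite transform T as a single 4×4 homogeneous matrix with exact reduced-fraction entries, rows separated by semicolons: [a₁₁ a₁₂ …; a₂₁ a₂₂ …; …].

T1 = [1 0 0 -5; 0 1 0 -3; 0 0 1 -3; 0 0 0 1]
T2·T1 = [1 -1 0 -2; 0 1 0 -3; 0 0 1 -3; 0 0 0 1]
T3·…·T1 = [1 -1 0 -2; 0 12/13 5/13 -51/13; 0 -5/13 12/13 -21/13; 0 0 0 1]
T4·…·T1 = [-1 1 0 2; 0 -24/13 -10/13 102/13; 0 -5/26 6/13 -21/26; 0 0 0 1]
T5·…·T1 = [-1 1 0 2; 0 -24/13 -10/13 115/13; 0 -5/26 6/13 5/26; 0 0 0 1]
T6·…·T1 = [-1 1 0 2; 0 24/13 10/13 -115/13; 0 -5/26 6/13 5/26; 0 0 0 1]

T = [-1 1 0 2; 0 24/13 10/13 -115/13; 0 -5/26 6/13 5/26; 0 0 0 1]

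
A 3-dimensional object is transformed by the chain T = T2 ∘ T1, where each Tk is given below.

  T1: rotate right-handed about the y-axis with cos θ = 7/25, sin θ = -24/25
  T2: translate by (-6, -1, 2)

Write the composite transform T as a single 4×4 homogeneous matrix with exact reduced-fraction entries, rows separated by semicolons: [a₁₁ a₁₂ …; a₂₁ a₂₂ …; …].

T1 = [7/25 0 -24/25 0; 0 1 0 0; 24/25 0 7/25 0; 0 0 0 1]
T2·T1 = [7/25 0 -24/25 -6; 0 1 0 -1; 24/25 0 7/25 2; 0 0 0 1]

T = [7/25 0 -24/25 -6; 0 1 0 -1; 24/25 0 7/25 2; 0 0 0 1]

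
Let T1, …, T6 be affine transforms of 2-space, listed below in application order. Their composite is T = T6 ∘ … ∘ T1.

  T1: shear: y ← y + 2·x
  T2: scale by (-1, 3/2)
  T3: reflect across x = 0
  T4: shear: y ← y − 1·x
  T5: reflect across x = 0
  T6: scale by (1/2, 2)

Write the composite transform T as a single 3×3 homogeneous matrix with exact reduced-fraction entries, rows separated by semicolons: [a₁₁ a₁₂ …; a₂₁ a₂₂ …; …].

T = [-1/2 0 0; 4 3 0; 0 0 1]

T1 = [1 0 0; 2 1 0; 0 0 1]
T2·T1 = [-1 0 0; 3 3/2 0; 0 0 1]
T3·…·T1 = [1 0 0; 3 3/2 0; 0 0 1]
T4·…·T1 = [1 0 0; 2 3/2 0; 0 0 1]
T5·…·T1 = [-1 0 0; 2 3/2 0; 0 0 1]
T6·…·T1 = [-1/2 0 0; 4 3 0; 0 0 1]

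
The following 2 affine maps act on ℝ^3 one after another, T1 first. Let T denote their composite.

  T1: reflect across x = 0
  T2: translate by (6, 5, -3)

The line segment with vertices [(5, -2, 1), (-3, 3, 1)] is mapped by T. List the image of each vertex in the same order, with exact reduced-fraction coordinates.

image vertices: (1, 3, -2), (9, 8, -2)

T1 reflect across x = 0: (5, -2, 1) → (-5, -2, 1); (-3, 3, 1) → (3, 3, 1)
T2 translate by (6, 5, -3): (-5, -2, 1) → (1, 3, -2); (3, 3, 1) → (9, 8, -2)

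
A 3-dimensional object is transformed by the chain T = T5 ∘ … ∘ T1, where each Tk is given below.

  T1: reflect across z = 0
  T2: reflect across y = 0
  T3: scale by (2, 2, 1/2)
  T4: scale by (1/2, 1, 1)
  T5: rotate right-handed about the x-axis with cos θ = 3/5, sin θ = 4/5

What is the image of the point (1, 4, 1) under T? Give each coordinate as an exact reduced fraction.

T1 reflect across z = 0: (1, 4, 1) → (1, 4, -1)
T2 reflect across y = 0: (1, 4, -1) → (1, -4, -1)
T3 scale by (2, 2, 1/2): (1, -4, -1) → (2, -8, -1/2)
T4 scale by (1/2, 1, 1): (2, -8, -1/2) → (1, -8, -1/2)
T5 rotate right-handed about the x-axis with cos θ = 3/5, sin θ = 4/5: (1, -8, -1/2) → (1, -22/5, -67/10)

T(p) = (1, -22/5, -67/10)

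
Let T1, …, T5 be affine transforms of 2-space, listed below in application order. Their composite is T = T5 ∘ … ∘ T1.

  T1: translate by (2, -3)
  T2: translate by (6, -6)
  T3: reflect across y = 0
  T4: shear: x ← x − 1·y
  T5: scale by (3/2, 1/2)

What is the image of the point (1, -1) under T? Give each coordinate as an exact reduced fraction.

T1 translate by (2, -3): (1, -1) → (3, -4)
T2 translate by (6, -6): (3, -4) → (9, -10)
T3 reflect across y = 0: (9, -10) → (9, 10)
T4 shear: x ← x − 1·y: (9, 10) → (-1, 10)
T5 scale by (3/2, 1/2): (-1, 10) → (-3/2, 5)

T(p) = (-3/2, 5)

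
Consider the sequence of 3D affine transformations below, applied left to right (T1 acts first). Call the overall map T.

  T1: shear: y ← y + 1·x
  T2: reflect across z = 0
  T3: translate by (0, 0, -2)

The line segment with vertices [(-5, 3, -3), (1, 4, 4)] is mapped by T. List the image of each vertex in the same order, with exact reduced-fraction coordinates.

image vertices: (-5, -2, 1), (1, 5, -6)

T1 shear: y ← y + 1·x: (-5, 3, -3) → (-5, -2, -3); (1, 4, 4) → (1, 5, 4)
T2 reflect across z = 0: (-5, -2, -3) → (-5, -2, 3); (1, 5, 4) → (1, 5, -4)
T3 translate by (0, 0, -2): (-5, -2, 3) → (-5, -2, 1); (1, 5, -4) → (1, 5, -6)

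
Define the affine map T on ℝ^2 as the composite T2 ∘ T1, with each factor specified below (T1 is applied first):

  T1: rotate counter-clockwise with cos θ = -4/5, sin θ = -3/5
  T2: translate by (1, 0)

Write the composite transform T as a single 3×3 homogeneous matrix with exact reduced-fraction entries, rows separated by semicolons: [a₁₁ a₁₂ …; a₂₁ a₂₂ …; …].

T1 = [-4/5 3/5 0; -3/5 -4/5 0; 0 0 1]
T2·T1 = [-4/5 3/5 1; -3/5 -4/5 0; 0 0 1]

T = [-4/5 3/5 1; -3/5 -4/5 0; 0 0 1]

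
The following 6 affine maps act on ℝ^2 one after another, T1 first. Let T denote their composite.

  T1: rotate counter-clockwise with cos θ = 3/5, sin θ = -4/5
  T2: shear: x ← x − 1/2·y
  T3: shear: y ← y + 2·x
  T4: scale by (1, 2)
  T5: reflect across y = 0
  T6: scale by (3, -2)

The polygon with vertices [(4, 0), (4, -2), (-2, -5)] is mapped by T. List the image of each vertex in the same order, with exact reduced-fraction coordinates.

image vertices: (12, 96/5), (9, 32/5), (-27/2, -208/5)

T1 rotate counter-clockwise with cos θ = 3/5, sin θ = -4/5: (4, 0) → (12/5, -16/5); (4, -2) → (4/5, -22/5); (-2, -5) → (-26/5, -7/5)
T2 shear: x ← x − 1/2·y: (12/5, -16/5) → (4, -16/5); (4/5, -22/5) → (3, -22/5); (-26/5, -7/5) → (-9/2, -7/5)
T3 shear: y ← y + 2·x: (4, -16/5) → (4, 24/5); (3, -22/5) → (3, 8/5); (-9/2, -7/5) → (-9/2, -52/5)
T4 scale by (1, 2): (4, 24/5) → (4, 48/5); (3, 8/5) → (3, 16/5); (-9/2, -52/5) → (-9/2, -104/5)
T5 reflect across y = 0: (4, 48/5) → (4, -48/5); (3, 16/5) → (3, -16/5); (-9/2, -104/5) → (-9/2, 104/5)
T6 scale by (3, -2): (4, -48/5) → (12, 96/5); (3, -16/5) → (9, 32/5); (-9/2, 104/5) → (-27/2, -208/5)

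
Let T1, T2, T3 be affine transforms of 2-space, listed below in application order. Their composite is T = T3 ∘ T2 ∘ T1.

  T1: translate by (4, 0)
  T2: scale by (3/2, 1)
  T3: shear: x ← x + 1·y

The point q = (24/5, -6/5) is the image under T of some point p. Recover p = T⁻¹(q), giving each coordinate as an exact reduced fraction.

p = (0, -6/5)

T1 = [1 0 4; 0 1 0; 0 0 1]
T2·T1 = [3/2 0 6; 0 1 0; 0 0 1]
T3·…·T1 = [3/2 1 6; 0 1 0; 0 0 1]
det M = 3/2; M⁻¹ = [2/3 -2/3 -4; 0 1 0; 0 0 1]
M⁻¹ · (24/5, -6/5)ᵀ = (0, -6/5)ᵀ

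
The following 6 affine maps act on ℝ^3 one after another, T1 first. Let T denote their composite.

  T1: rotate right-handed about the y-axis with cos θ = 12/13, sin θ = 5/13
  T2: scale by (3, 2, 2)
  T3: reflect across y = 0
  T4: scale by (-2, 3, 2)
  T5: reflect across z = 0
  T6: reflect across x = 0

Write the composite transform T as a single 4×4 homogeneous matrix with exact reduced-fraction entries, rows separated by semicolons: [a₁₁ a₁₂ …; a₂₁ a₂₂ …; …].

T1 = [12/13 0 5/13 0; 0 1 0 0; -5/13 0 12/13 0; 0 0 0 1]
T2·T1 = [36/13 0 15/13 0; 0 2 0 0; -10/13 0 24/13 0; 0 0 0 1]
T3·…·T1 = [36/13 0 15/13 0; 0 -2 0 0; -10/13 0 24/13 0; 0 0 0 1]
T4·…·T1 = [-72/13 0 -30/13 0; 0 -6 0 0; -20/13 0 48/13 0; 0 0 0 1]
T5·…·T1 = [-72/13 0 -30/13 0; 0 -6 0 0; 20/13 0 -48/13 0; 0 0 0 1]
T6·…·T1 = [72/13 0 30/13 0; 0 -6 0 0; 20/13 0 -48/13 0; 0 0 0 1]

T = [72/13 0 30/13 0; 0 -6 0 0; 20/13 0 -48/13 0; 0 0 0 1]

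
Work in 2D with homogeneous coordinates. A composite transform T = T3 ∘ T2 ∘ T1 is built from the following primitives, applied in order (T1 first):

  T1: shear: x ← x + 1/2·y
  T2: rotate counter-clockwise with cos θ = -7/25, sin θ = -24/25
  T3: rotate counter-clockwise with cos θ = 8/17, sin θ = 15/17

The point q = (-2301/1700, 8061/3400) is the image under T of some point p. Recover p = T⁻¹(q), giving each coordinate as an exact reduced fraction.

p = (-3, 3/4)

T1 = [1 1/2 0; 0 1 0; 0 0 1]
T2·T1 = [-7/25 41/50 0; -24/25 -19/25 0; 0 0 1]
T3·…·T1 = [304/425 449/425 0; -297/425 311/850 0; 0 0 1]
det M = 1; M⁻¹ = [311/850 -449/425 0; 297/425 304/425 0; 0 0 1]
M⁻¹ · (-2301/1700, 8061/3400)ᵀ = (-3, 3/4)ᵀ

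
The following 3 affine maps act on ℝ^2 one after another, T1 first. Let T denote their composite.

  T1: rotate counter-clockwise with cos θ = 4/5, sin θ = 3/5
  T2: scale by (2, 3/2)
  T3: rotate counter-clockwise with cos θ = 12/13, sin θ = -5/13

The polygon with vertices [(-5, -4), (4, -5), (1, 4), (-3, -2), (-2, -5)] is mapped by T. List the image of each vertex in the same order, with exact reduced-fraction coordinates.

image vertices: (-849/130, -478/65), (684/65, -454/65), (-99/130, 422/65), (-543/130, -246/65), (-27/65, -538/65)

T1 rotate counter-clockwise with cos θ = 4/5, sin θ = 3/5: (-5, -4) → (-8/5, -31/5); (4, -5) → (31/5, -8/5); (1, 4) → (-8/5, 19/5); (-3, -2) → (-6/5, -17/5); (-2, -5) → (7/5, -26/5)
T2 scale by (2, 3/2): (-8/5, -31/5) → (-16/5, -93/10); (31/5, -8/5) → (62/5, -12/5); (-8/5, 19/5) → (-16/5, 57/10); (-6/5, -17/5) → (-12/5, -51/10); (7/5, -26/5) → (14/5, -39/5)
T3 rotate counter-clockwise with cos θ = 12/13, sin θ = -5/13: (-16/5, -93/10) → (-849/130, -478/65); (62/5, -12/5) → (684/65, -454/65); (-16/5, 57/10) → (-99/130, 422/65); (-12/5, -51/10) → (-543/130, -246/65); (14/5, -39/5) → (-27/65, -538/65)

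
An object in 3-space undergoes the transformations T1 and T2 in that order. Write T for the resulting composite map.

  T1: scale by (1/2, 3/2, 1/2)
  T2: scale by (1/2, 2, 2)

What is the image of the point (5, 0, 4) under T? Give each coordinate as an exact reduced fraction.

T1 scale by (1/2, 3/2, 1/2): (5, 0, 4) → (5/2, 0, 2)
T2 scale by (1/2, 2, 2): (5/2, 0, 2) → (5/4, 0, 4)

T(p) = (5/4, 0, 4)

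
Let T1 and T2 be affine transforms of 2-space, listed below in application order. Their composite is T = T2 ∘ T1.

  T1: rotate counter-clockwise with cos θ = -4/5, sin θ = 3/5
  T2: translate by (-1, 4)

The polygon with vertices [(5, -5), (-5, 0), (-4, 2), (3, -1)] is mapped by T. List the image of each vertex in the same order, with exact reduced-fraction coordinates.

image vertices: (-2, 11), (3, 1), (1, 0), (-14/5, 33/5)

T1 rotate counter-clockwise with cos θ = -4/5, sin θ = 3/5: (5, -5) → (-1, 7); (-5, 0) → (4, -3); (-4, 2) → (2, -4); (3, -1) → (-9/5, 13/5)
T2 translate by (-1, 4): (-1, 7) → (-2, 11); (4, -3) → (3, 1); (2, -4) → (1, 0); (-9/5, 13/5) → (-14/5, 33/5)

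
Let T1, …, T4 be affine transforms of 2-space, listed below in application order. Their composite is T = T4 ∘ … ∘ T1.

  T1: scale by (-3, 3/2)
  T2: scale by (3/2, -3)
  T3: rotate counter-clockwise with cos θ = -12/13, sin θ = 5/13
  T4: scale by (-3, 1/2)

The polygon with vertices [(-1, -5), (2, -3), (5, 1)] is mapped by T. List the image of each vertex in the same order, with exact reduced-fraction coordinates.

T1 scale by (-3, 3/2): (-1, -5) → (3, -15/2); (2, -3) → (-6, -9/2); (5, 1) → (-15, 3/2)
T2 scale by (3/2, -3): (3, -15/2) → (9/2, 45/2); (-6, -9/2) → (-9, 27/2); (-15, 3/2) → (-45/2, -9/2)
T3 rotate counter-clockwise with cos θ = -12/13, sin θ = 5/13: (9/2, 45/2) → (-333/26, -495/26); (-9, 27/2) → (81/26, -207/13); (-45/2, -9/2) → (45/2, -9/2)
T4 scale by (-3, 1/2): (-333/26, -495/26) → (999/26, -495/52); (81/26, -207/13) → (-243/26, -207/26); (45/2, -9/2) → (-135/2, -9/4)

image vertices: (999/26, -495/52), (-243/26, -207/26), (-135/2, -9/4)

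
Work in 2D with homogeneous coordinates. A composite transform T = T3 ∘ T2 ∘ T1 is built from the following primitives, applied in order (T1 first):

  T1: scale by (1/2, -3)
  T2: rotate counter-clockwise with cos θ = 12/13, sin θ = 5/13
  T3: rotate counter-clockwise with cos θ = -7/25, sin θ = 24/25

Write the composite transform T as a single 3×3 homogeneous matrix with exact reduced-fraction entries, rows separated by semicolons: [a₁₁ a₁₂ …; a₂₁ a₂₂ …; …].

T = [-102/325 759/325 0; 253/650 612/325 0; 0 0 1]

T1 = [1/2 0 0; 0 -3 0; 0 0 1]
T2·T1 = [6/13 15/13 0; 5/26 -36/13 0; 0 0 1]
T3·…·T1 = [-102/325 759/325 0; 253/650 612/325 0; 0 0 1]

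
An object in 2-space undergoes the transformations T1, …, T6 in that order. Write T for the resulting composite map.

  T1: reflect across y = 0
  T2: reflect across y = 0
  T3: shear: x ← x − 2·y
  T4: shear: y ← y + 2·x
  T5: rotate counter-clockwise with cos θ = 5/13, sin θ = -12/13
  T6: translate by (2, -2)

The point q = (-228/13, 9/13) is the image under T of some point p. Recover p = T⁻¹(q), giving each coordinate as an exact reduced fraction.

T1 = [1 0 0; 0 -1 0; 0 0 1]
T2·T1 = [1 0 0; 0 1 0; 0 0 1]
T3·…·T1 = [1 -2 0; 0 1 0; 0 0 1]
T4·…·T1 = [1 -2 0; 2 -3 0; 0 0 1]
T5·…·T1 = [29/13 -46/13 0; -2/13 9/13 0; 0 0 1]
T6·…·T1 = [29/13 -46/13 2; -2/13 9/13 -2; 0 0 1]
det M = 1; M⁻¹ = [9/13 46/13 74/13; 2/13 29/13 54/13; 0 0 1]
M⁻¹ · (-228/13, 9/13)ᵀ = (-4, 3)ᵀ

p = (-4, 3)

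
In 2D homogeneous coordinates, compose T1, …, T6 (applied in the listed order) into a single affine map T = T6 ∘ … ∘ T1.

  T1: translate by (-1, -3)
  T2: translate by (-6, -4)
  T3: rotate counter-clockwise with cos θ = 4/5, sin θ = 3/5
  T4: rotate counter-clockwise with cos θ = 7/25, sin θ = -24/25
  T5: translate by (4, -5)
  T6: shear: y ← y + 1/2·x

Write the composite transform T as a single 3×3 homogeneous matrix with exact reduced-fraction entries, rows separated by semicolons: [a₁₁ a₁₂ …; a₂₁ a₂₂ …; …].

T1 = [1 0 -1; 0 1 -3; 0 0 1]
T2·T1 = [1 0 -7; 0 1 -7; 0 0 1]
T3·…·T1 = [4/5 -3/5 -7/5; 3/5 4/5 -49/5; 0 0 1]
T4·…·T1 = [4/5 3/5 -49/5; -3/5 4/5 -7/5; 0 0 1]
T5·…·T1 = [4/5 3/5 -29/5; -3/5 4/5 -32/5; 0 0 1]
T6·…·T1 = [4/5 3/5 -29/5; -1/5 11/10 -93/10; 0 0 1]

T = [4/5 3/5 -29/5; -1/5 11/10 -93/10; 0 0 1]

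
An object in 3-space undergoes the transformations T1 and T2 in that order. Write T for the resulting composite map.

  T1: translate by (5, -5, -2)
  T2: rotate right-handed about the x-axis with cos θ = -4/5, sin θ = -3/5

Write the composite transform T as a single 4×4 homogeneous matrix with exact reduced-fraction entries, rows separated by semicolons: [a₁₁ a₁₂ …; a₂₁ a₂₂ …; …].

T1 = [1 0 0 5; 0 1 0 -5; 0 0 1 -2; 0 0 0 1]
T2·T1 = [1 0 0 5; 0 -4/5 3/5 14/5; 0 -3/5 -4/5 23/5; 0 0 0 1]

T = [1 0 0 5; 0 -4/5 3/5 14/5; 0 -3/5 -4/5 23/5; 0 0 0 1]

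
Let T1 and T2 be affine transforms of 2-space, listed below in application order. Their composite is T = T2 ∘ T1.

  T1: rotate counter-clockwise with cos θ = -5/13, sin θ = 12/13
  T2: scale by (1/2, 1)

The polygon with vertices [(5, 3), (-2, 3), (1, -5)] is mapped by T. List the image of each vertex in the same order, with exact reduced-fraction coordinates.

T1 rotate counter-clockwise with cos θ = -5/13, sin θ = 12/13: (5, 3) → (-61/13, 45/13); (-2, 3) → (-2, -3); (1, -5) → (55/13, 37/13)
T2 scale by (1/2, 1): (-61/13, 45/13) → (-61/26, 45/13); (-2, -3) → (-1, -3); (55/13, 37/13) → (55/26, 37/13)

image vertices: (-61/26, 45/13), (-1, -3), (55/26, 37/13)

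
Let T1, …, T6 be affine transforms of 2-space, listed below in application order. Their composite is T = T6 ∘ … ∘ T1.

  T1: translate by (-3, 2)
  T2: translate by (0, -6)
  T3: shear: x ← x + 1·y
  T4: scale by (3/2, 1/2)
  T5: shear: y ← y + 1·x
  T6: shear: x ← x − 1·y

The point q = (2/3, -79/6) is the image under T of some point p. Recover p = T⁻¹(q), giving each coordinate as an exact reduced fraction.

T1 = [1 0 -3; 0 1 2; 0 0 1]
T2·T1 = [1 0 -3; 0 1 -4; 0 0 1]
T3·…·T1 = [1 1 -7; 0 1 -4; 0 0 1]
T4·…·T1 = [3/2 3/2 -21/2; 0 1/2 -2; 0 0 1]
T5·…·T1 = [3/2 3/2 -21/2; 3/2 2 -25/2; 0 0 1]
T6·…·T1 = [0 -1/2 2; 3/2 2 -25/2; 0 0 1]
det M = 3/4; M⁻¹ = [8/3 2/3 3; -2 0 4; 0 0 1]
M⁻¹ · (2/3, -79/6)ᵀ = (-4, 8/3)ᵀ

p = (-4, 8/3)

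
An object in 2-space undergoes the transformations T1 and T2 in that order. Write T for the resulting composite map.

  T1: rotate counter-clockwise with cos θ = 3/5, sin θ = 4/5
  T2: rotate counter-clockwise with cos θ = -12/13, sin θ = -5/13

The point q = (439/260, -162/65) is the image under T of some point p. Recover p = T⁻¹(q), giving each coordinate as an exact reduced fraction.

T1 = [3/5 -4/5 0; 4/5 3/5 0; 0 0 1]
T2·T1 = [-16/65 63/65 0; -63/65 -16/65 0; 0 0 1]
det M = 1; M⁻¹ = [-16/65 -63/65 0; 63/65 -16/65 0; 0 0 1]
M⁻¹ · (439/260, -162/65)ᵀ = (2, 9/4)ᵀ

p = (2, 9/4)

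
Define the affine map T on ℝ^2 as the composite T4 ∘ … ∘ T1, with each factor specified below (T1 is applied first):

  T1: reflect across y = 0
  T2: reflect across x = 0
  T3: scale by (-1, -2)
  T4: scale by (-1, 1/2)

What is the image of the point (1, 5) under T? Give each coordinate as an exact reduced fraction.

T1 reflect across y = 0: (1, 5) → (1, -5)
T2 reflect across x = 0: (1, -5) → (-1, -5)
T3 scale by (-1, -2): (-1, -5) → (1, 10)
T4 scale by (-1, 1/2): (1, 10) → (-1, 5)

T(p) = (-1, 5)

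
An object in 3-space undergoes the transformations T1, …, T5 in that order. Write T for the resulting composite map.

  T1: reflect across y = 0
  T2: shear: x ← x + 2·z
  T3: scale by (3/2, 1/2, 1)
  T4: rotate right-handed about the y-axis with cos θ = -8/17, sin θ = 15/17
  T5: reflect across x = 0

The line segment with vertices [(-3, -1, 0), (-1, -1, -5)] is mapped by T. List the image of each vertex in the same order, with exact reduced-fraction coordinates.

T1 reflect across y = 0: (-3, -1, 0) → (-3, 1, 0); (-1, -1, -5) → (-1, 1, -5)
T2 shear: x ← x + 2·z: (-3, 1, 0) → (-3, 1, 0); (-1, 1, -5) → (-11, 1, -5)
T3 scale by (3/2, 1/2, 1): (-3, 1, 0) → (-9/2, 1/2, 0); (-11, 1, -5) → (-33/2, 1/2, -5)
T4 rotate right-handed about the y-axis with cos θ = -8/17, sin θ = 15/17: (-9/2, 1/2, 0) → (36/17, 1/2, 135/34); (-33/2, 1/2, -5) → (57/17, 1/2, 575/34)
T5 reflect across x = 0: (36/17, 1/2, 135/34) → (-36/17, 1/2, 135/34); (57/17, 1/2, 575/34) → (-57/17, 1/2, 575/34)

image vertices: (-36/17, 1/2, 135/34), (-57/17, 1/2, 575/34)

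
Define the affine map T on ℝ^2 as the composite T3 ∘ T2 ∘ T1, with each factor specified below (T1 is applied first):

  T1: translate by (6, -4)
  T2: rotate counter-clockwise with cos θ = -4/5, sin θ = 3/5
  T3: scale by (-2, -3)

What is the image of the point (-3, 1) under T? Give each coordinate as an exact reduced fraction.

T(p) = (6/5, -63/5)

T1 translate by (6, -4): (-3, 1) → (3, -3)
T2 rotate counter-clockwise with cos θ = -4/5, sin θ = 3/5: (3, -3) → (-3/5, 21/5)
T3 scale by (-2, -3): (-3/5, 21/5) → (6/5, -63/5)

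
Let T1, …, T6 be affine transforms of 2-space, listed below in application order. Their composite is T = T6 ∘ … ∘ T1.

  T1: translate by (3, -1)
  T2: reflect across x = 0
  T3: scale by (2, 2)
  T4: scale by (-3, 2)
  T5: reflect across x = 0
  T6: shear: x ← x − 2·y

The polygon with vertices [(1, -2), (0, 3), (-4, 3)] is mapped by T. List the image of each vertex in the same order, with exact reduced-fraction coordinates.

image vertices: (0, -12), (-34, 8), (-10, 8)

T1 translate by (3, -1): (1, -2) → (4, -3); (0, 3) → (3, 2); (-4, 3) → (-1, 2)
T2 reflect across x = 0: (4, -3) → (-4, -3); (3, 2) → (-3, 2); (-1, 2) → (1, 2)
T3 scale by (2, 2): (-4, -3) → (-8, -6); (-3, 2) → (-6, 4); (1, 2) → (2, 4)
T4 scale by (-3, 2): (-8, -6) → (24, -12); (-6, 4) → (18, 8); (2, 4) → (-6, 8)
T5 reflect across x = 0: (24, -12) → (-24, -12); (18, 8) → (-18, 8); (-6, 8) → (6, 8)
T6 shear: x ← x − 2·y: (-24, -12) → (0, -12); (-18, 8) → (-34, 8); (6, 8) → (-10, 8)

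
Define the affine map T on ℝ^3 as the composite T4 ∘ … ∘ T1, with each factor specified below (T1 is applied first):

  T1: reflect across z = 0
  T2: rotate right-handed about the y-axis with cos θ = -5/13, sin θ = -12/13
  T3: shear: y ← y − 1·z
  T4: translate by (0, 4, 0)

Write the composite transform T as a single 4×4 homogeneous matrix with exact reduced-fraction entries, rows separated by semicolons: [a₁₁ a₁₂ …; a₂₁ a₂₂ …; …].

T1 = [1 0 0 0; 0 1 0 0; 0 0 -1 0; 0 0 0 1]
T2·T1 = [-5/13 0 12/13 0; 0 1 0 0; 12/13 0 5/13 0; 0 0 0 1]
T3·…·T1 = [-5/13 0 12/13 0; -12/13 1 -5/13 0; 12/13 0 5/13 0; 0 0 0 1]
T4·…·T1 = [-5/13 0 12/13 0; -12/13 1 -5/13 4; 12/13 0 5/13 0; 0 0 0 1]

T = [-5/13 0 12/13 0; -12/13 1 -5/13 4; 12/13 0 5/13 0; 0 0 0 1]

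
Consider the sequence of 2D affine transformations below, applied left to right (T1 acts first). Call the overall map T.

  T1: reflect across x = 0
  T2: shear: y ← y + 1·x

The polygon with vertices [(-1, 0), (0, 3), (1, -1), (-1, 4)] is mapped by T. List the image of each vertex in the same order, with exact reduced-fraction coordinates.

T1 reflect across x = 0: (-1, 0) → (1, 0); (0, 3) → (0, 3); (1, -1) → (-1, -1); (-1, 4) → (1, 4)
T2 shear: y ← y + 1·x: (1, 0) → (1, 1); (0, 3) → (0, 3); (-1, -1) → (-1, -2); (1, 4) → (1, 5)

image vertices: (1, 1), (0, 3), (-1, -2), (1, 5)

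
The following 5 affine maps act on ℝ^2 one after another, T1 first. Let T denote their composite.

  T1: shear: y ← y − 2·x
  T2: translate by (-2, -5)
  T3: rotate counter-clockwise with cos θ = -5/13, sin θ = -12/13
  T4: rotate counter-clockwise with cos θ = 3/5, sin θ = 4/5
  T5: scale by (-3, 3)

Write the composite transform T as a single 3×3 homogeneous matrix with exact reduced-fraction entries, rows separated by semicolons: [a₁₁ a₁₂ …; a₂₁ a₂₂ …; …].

T = [237/65 -168/65 1038/65; -366/65 99/65 -159/65; 0 0 1]

T1 = [1 0 0; -2 1 0; 0 0 1]
T2·T1 = [1 0 -2; -2 1 -5; 0 0 1]
T3·…·T1 = [-29/13 12/13 -50/13; -2/13 -5/13 49/13; 0 0 1]
T4·…·T1 = [-79/65 56/65 -346/65; -122/65 33/65 -53/65; 0 0 1]
T5·…·T1 = [237/65 -168/65 1038/65; -366/65 99/65 -159/65; 0 0 1]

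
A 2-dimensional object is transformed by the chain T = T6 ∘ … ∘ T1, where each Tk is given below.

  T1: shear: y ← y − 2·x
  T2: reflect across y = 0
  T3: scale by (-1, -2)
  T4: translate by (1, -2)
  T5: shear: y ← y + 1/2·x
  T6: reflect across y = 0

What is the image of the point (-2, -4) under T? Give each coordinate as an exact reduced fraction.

T(p) = (3, 1/2)

T1 shear: y ← y − 2·x: (-2, -4) → (-2, 0)
T2 reflect across y = 0: (-2, 0) → (-2, 0)
T3 scale by (-1, -2): (-2, 0) → (2, 0)
T4 translate by (1, -2): (2, 0) → (3, -2)
T5 shear: y ← y + 1/2·x: (3, -2) → (3, -1/2)
T6 reflect across y = 0: (3, -1/2) → (3, 1/2)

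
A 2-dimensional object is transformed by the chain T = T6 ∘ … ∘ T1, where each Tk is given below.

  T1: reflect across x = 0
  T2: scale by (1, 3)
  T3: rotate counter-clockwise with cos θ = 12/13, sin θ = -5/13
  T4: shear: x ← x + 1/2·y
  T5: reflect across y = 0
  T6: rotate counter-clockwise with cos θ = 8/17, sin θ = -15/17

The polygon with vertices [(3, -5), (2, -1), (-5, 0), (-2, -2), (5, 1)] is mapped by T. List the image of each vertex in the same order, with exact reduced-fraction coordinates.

T1 reflect across x = 0: (3, -5) → (-3, -5); (2, -1) → (-2, -1); (-5, 0) → (5, 0); (-2, -2) → (2, -2); (5, 1) → (-5, 1)
T2 scale by (1, 3): (-3, -5) → (-3, -15); (-2, -1) → (-2, -3); (5, 0) → (5, 0); (2, -2) → (2, -6); (-5, 1) → (-5, 3)
T3 rotate counter-clockwise with cos θ = 12/13, sin θ = -5/13: (-3, -15) → (-111/13, -165/13); (-2, -3) → (-3, -2); (5, 0) → (60/13, -25/13); (2, -6) → (-6/13, -82/13); (-5, 3) → (-45/13, 61/13)
T4 shear: x ← x + 1/2·y: (-111/13, -165/13) → (-387/26, -165/13); (-3, -2) → (-4, -2); (60/13, -25/13) → (95/26, -25/13); (-6/13, -82/13) → (-47/13, -82/13); (-45/13, 61/13) → (-29/26, 61/13)
T5 reflect across y = 0: (-387/26, -165/13) → (-387/26, 165/13); (-4, -2) → (-4, 2); (95/26, -25/13) → (95/26, 25/13); (-47/13, -82/13) → (-47/13, 82/13); (-29/26, 61/13) → (-29/26, -61/13)
T6 rotate counter-clockwise with cos θ = 8/17, sin θ = -15/17: (-387/26, 165/13) → (927/221, 8445/442); (-4, 2) → (-2/17, 76/17); (95/26, 25/13) → (755/221, -1025/442); (-47/13, 82/13) → (854/221, 1361/221); (-29/26, -61/13) → (-1031/221, -541/442)

image vertices: (927/221, 8445/442), (-2/17, 76/17), (755/221, -1025/442), (854/221, 1361/221), (-1031/221, -541/442)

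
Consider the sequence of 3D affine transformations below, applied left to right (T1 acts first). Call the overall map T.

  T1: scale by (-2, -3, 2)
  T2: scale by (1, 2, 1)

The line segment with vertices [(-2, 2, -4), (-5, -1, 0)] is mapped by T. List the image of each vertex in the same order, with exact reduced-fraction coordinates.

image vertices: (4, -12, -8), (10, 6, 0)

T1 scale by (-2, -3, 2): (-2, 2, -4) → (4, -6, -8); (-5, -1, 0) → (10, 3, 0)
T2 scale by (1, 2, 1): (4, -6, -8) → (4, -12, -8); (10, 3, 0) → (10, 6, 0)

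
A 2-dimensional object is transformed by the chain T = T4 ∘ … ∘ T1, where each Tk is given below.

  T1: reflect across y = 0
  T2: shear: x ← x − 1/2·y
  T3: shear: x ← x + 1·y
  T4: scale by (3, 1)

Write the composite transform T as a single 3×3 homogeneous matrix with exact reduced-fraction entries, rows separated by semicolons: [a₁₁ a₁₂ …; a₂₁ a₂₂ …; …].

T = [3 -3/2 0; 0 -1 0; 0 0 1]

T1 = [1 0 0; 0 -1 0; 0 0 1]
T2·T1 = [1 1/2 0; 0 -1 0; 0 0 1]
T3·…·T1 = [1 -1/2 0; 0 -1 0; 0 0 1]
T4·…·T1 = [3 -3/2 0; 0 -1 0; 0 0 1]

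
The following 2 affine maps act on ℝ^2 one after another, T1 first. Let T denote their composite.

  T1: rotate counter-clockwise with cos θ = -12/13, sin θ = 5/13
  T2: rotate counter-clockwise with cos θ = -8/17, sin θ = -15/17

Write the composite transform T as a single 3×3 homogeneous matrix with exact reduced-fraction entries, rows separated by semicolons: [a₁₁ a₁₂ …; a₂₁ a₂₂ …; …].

T1 = [-12/13 -5/13 0; 5/13 -12/13 0; 0 0 1]
T2·T1 = [171/221 -140/221 0; 140/221 171/221 0; 0 0 1]

T = [171/221 -140/221 0; 140/221 171/221 0; 0 0 1]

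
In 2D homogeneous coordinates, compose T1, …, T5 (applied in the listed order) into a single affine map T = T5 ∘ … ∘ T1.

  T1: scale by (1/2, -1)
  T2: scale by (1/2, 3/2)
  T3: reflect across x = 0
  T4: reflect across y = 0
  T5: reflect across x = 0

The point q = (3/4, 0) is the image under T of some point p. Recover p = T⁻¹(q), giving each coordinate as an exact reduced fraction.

p = (3, 0)

T1 = [1/2 0 0; 0 -1 0; 0 0 1]
T2·T1 = [1/4 0 0; 0 -3/2 0; 0 0 1]
T3·…·T1 = [-1/4 0 0; 0 -3/2 0; 0 0 1]
T4·…·T1 = [-1/4 0 0; 0 3/2 0; 0 0 1]
T5·…·T1 = [1/4 0 0; 0 3/2 0; 0 0 1]
det M = 3/8; M⁻¹ = [4 0 0; 0 2/3 0; 0 0 1]
M⁻¹ · (3/4, 0)ᵀ = (3, 0)ᵀ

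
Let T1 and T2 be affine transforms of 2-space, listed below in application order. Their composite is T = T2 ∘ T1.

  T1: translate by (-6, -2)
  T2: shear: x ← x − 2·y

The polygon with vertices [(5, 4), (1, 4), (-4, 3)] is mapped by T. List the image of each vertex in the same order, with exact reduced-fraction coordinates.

image vertices: (-5, 2), (-9, 2), (-12, 1)

T1 translate by (-6, -2): (5, 4) → (-1, 2); (1, 4) → (-5, 2); (-4, 3) → (-10, 1)
T2 shear: x ← x − 2·y: (-1, 2) → (-5, 2); (-5, 2) → (-9, 2); (-10, 1) → (-12, 1)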